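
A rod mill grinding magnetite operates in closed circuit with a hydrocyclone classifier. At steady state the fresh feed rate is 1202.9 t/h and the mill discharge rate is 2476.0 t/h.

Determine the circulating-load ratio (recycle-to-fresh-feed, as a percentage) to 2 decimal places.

M = F + R at steady state, so:
R = M − F = 2476.0 − 1202.9 = 1273.1 t/h
CL = 100·R/F = 100·1273.1/1202.9 = 105.84 %

CL = 105.84 %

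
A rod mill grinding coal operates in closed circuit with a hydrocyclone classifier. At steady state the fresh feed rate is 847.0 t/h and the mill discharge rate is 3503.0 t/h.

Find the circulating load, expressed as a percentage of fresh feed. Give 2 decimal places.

CL = 313.58 %

M = F + R at steady state, so:
R = M − F = 3503.0 − 847.0 = 2656.0 t/h
CL = 100·R/F = 100·2656.0/847.0 = 313.58 %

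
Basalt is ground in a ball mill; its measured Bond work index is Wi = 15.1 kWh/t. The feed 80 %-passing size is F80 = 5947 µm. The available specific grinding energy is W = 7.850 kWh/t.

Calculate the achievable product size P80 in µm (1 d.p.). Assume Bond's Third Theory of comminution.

Bond:  W = 10 Wi (1/√P − 1/√F)
1/√P80 = 1/√F80 + W/(10·Wi)
  = 7.8500/(10·15.1) + 1/√5947 = 0.051987 + 0.012967 = 0.064954
P80 = (1/0.064954)² = 15.3955² = 237.02 µm

P80 = 237.0 µm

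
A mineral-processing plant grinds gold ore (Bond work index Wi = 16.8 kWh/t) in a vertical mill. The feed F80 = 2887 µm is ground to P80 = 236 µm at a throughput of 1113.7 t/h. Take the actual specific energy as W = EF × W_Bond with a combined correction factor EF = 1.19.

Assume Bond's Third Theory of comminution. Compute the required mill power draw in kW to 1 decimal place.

P = 10349.5 kW

W_Bond = 10·Wi·(1/√P₈₀ − 1/√F₈₀)
W = 10·16.8·(1/√236 − 1/√2887) = 10·16.8·(0.046483) = 7.8092 kWh/t
Apply correction: 7.8092 × 1.19 = 9.2929 kWh/t
P_mill = W·ṁ = 9.2929·1113.7 = 10349.5 kW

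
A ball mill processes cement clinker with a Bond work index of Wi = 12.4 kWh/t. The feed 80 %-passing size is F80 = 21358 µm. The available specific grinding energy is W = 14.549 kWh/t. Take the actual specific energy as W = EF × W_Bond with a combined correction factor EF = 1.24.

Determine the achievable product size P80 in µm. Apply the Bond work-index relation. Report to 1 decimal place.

W = 10 Wi / √P80 − 10 Wi / √F80
W_Bond = W / EF = 14.549 / 1.24 = 11.7331 kWh/t
⇒ 1/√P80 = W_Bond/(10 Wi) + 1/√F80
  = 11.7331/(10·12.4) + 1/√21358 = 0.094621 + 0.006843 = 0.101464
P80 = (1/0.101464)² = 9.8557² = 97.13 µm

P80 = 97.1 µm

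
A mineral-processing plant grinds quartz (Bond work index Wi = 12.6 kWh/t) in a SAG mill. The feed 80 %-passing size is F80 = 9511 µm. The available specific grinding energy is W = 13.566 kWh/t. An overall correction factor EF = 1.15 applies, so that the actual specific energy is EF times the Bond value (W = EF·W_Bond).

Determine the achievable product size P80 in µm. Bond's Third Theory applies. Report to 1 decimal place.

W = 10 Wi / √P80 − 10 Wi / √F80
W_Bond = W / EF = 13.566 / 1.15 = 11.7965 kWh/t
P80^-0.5 = F80^-0.5 + W_Bond/(10 Wi)
  = 11.7965/(10·12.6) + 1/√9511 = 0.093623 + 0.010254 = 0.103877
P80 = (1/0.103877)² = 9.6268² = 92.67 µm

P80 = 92.7 µm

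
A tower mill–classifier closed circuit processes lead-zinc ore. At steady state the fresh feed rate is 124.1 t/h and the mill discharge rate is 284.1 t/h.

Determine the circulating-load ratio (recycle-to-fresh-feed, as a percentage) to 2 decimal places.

Mill node: discharge = fresh + recycle.
R = M − F = 284.1 − 124.1 = 160.0 t/h
CL = 100·R/F = 100·160.0/124.1 = 128.93 %

CL = 128.93 %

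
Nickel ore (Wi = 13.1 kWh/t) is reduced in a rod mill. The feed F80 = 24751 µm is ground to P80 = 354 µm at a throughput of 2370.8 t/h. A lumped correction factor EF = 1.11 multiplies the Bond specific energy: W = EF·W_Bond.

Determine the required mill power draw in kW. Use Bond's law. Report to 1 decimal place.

W = 10 Wi (1/√P80 − 1/√F80)  [Bond]
W = 10·13.1·(1/√354 − 1/√24751) = 10·13.1·(0.046793) = 6.1299 kWh/t
Apply correction: 6.1299 × 1.11 = 6.8042 kWh/t
P_mill = W·ṁ = 6.8042·2370.8 = 16131.4 kW

P = 16131.4 kW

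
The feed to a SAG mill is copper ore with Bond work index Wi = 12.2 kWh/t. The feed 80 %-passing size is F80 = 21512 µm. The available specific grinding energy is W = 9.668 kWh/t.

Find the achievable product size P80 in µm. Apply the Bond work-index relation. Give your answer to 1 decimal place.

W = 10 Wi / √P80 − 10 Wi / √F80
⇒ 1/√P80 = W/(10·Wi) + 1/√F80
  = 9.6680/(10·12.2) + 1/√21512 = 0.079246 + 0.006818 = 0.086064
P80 = (1/0.086064)² = 11.6193² = 135.01 µm

P80 = 135.0 µm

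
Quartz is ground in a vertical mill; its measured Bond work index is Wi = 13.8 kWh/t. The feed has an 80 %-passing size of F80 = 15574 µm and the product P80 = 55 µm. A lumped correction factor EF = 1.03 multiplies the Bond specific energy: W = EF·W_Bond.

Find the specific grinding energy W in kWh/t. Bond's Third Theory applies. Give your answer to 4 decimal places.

W = 18.0272 kWh/t

Bond:  W = 10 Wi (1/√P − 1/√F)
1/√55 = 0.134840;  1/√15574 = 0.008013
W = 10·13.8·(0.134840 − 0.008013) = 17.5021 kWh/t
Corrected W = EF·W_Bond = 1.03·17.5021 = 18.0272 kWh/t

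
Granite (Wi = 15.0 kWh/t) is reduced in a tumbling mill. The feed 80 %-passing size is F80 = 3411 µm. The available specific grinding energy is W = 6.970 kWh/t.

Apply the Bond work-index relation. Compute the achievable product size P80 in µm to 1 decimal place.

W = 10·Wi·[P80^(−½) − F80^(−½)]
⇒ 1/√P80 = W/(10 Wi) + 1/√F80
  = 6.9700/(10·15.0) + 1/√3411 = 0.046467 + 0.017122 = 0.063589
P80 = (1/0.063589)² = 15.7260² = 247.31 µm

P80 = 247.3 µm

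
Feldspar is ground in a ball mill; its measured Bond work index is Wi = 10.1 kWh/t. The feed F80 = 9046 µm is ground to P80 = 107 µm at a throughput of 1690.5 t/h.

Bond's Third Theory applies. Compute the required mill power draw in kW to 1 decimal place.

P = 14710.9 kW

W = 10 Wi (P80^-0.5 − F80^-0.5)
W = 10·10.1·(1/√107 − 1/√9046) = 10·10.1·(0.086160) = 8.7021 kWh/t
P = W·T = 8.7021·1690.5 = 14710.9 kW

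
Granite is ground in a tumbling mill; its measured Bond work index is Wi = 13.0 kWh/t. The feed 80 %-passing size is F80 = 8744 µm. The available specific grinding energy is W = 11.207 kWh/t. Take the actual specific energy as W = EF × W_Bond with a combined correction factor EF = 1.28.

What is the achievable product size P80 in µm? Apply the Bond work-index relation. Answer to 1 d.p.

W = 10 Wi / √P80 − 10 Wi / √F80
W_Bond = W / EF = 11.207 / 1.28 = 8.7555 kWh/t
P80^(−½) = W_Bond/(10 Wi) + F80^(−½)
  = 8.7555/(10·13.0) + 1/√8744 = 0.067350 + 0.010694 = 0.078044
P80 = (1/0.078044)² = 12.8133² = 164.18 µm

P80 = 164.2 µm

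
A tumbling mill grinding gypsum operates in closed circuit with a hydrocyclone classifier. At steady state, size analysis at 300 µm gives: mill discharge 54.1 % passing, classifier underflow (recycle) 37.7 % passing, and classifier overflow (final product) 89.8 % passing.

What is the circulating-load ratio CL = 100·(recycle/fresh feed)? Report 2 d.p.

Classifier node, passing 300 µm:
r = (o − d)/(d − u)
r = (89.8 − 54.1)/(54.1 − 37.7) = 35.7/16.4 = 2.1768
CL = 100·r = 217.68 %

CL = 217.68 %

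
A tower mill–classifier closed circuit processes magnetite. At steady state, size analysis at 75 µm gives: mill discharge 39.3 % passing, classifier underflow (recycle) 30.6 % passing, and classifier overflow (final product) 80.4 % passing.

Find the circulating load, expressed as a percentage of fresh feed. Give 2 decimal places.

CL = 472.41 %

Mass balance on the −75 µm fraction:
d + r·d = r·u + o → r(d−u) = o−d
r = (80.4 − 39.3)/(39.3 − 30.6) = 41.1/8.7 = 4.7241
CL = 100·r = 472.41 %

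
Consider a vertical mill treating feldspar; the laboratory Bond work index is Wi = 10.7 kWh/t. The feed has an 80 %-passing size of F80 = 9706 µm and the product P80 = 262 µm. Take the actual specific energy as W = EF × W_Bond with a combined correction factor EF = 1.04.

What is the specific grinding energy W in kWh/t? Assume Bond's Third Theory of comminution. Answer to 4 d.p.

W = 5.7454 kWh/t

W = 10·Wi·[P80^(−½) − F80^(−½)]
1/√262 = 0.061780;  1/√9706 = 0.010150
W = 10·10.7·(0.061780 − 0.010150) = 5.5244 kWh/t
W_actual = 1.04 × 5.5244 = 5.7454 kWh/t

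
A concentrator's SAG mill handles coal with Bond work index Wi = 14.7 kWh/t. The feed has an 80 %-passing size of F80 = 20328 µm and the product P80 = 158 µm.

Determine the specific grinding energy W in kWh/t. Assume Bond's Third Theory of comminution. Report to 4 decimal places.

W = 10 Wi / √P80 − 10 Wi / √F80
1/√158 = 0.079556;  1/√20328 = 0.007014
W = 10·14.7·(0.079556 − 0.007014) = 10.6637 kWh/t

W = 10.6637 kWh/t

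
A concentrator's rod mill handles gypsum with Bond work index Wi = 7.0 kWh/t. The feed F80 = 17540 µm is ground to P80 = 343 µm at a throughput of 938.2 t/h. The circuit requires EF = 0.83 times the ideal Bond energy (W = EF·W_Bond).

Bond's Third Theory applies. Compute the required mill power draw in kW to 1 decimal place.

W = 10 Wi (1/√P80 − 1/√F80)  [Bond]
W = 10·7.0·(1/√343 − 1/√17540) = 10·7.0·(0.046444) = 3.2511 kWh/t
Apply correction: 3.2511 × 0.83 = 2.6984 kWh/t
Mill draw = 2.6984 × 938.2 = 2531.6 kW

P = 2531.6 kW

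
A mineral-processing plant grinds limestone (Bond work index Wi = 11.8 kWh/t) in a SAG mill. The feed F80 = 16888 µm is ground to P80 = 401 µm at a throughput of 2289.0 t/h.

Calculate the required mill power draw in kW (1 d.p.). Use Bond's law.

P = 11409.8 kW

W = 10·Wi·(P80^(-½) − F80^(-½))
W = 10·11.8·(1/√401 − 1/√16888) = 10·11.8·(0.042243) = 4.9846 kWh/t
Mill draw = 4.9846 × 2289.0 = 11409.8 kW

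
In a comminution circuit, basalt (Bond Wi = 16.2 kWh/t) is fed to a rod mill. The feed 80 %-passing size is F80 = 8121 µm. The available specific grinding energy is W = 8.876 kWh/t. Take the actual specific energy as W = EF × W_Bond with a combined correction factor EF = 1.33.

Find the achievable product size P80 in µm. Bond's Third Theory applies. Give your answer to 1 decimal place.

P80 = 365.7 µm

W = 10·Wi·[P80^(−½) − F80^(−½)]
W_Bond = W / EF = 8.876 / 1.33 = 6.6737 kWh/t
⇒ 1/√P80 = W_Bond/(10·Wi) + 1/√F80
  = 6.6737/(10·16.2) + 1/√8121 = 0.041196 + 0.011097 = 0.052292
P80 = (1/0.052292)² = 19.1233² = 365.70 µm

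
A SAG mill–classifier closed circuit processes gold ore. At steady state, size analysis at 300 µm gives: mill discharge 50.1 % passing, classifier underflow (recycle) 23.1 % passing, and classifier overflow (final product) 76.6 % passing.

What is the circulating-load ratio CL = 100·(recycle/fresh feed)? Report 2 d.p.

CL = 98.15 %

Two-product formula at 300 µm:
d + r·d = r·u + o → r(d−u) = o−d
r = (76.6 − 50.1)/(50.1 − 23.1) = 26.5/27.0 = 0.9815
CL = 100·r = 98.15 %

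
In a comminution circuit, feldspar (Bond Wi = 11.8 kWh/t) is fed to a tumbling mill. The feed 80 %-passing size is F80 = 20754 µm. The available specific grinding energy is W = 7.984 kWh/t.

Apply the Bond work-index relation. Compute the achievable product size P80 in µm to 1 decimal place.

P80 = 179.7 µm

Bond: W = 10·Wi·(1/√P80 − 1/√F80)
⇒ 1/√P80 = W/(10 Wi) + 1/√F80
  = 7.9840/(10·11.8) + 1/√20754 = 0.067661 + 0.006941 = 0.074602
P80 = (1/0.074602)² = 13.4044² = 179.68 µm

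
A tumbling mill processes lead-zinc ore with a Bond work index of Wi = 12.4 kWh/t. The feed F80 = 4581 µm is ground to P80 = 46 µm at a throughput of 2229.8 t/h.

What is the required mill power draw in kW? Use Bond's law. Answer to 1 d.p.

P = 36681.8 kW

W = 10·Wi·[P80^(−½) − F80^(−½)]
W = 10·12.4·(1/√46 − 1/√4581) = 10·12.4·(0.132667) = 16.4507 kWh/t
P_mill = W·ṁ = 16.4507·2229.8 = 36681.8 kW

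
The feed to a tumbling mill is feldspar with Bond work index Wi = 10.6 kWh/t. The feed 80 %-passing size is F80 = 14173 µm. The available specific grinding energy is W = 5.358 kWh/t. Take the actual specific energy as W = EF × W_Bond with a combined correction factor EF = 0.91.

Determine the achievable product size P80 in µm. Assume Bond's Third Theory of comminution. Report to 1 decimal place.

W = 10·Wi·[P80^(−½) − F80^(−½)]
W_Bond = W / EF = 5.358 / 0.91 = 5.8879 kWh/t
1/√P80 = 1/√F80 + W_Bond/(10·Wi)
  = 5.8879/(10·10.6) + 1/√14173 = 0.055546 + 0.008400 = 0.063946
P80 = (1/0.063946)² = 15.6382² = 244.55 µm

P80 = 244.6 µm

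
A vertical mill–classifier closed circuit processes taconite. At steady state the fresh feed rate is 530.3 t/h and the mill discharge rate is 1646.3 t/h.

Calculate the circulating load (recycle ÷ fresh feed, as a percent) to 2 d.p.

CL = 210.45 %

Mill node: discharge = fresh + recycle.
R = M − F = 1646.3 − 530.3 = 1116.0 t/h
CL = 100·R/F = 100·1116.0/530.3 = 210.45 %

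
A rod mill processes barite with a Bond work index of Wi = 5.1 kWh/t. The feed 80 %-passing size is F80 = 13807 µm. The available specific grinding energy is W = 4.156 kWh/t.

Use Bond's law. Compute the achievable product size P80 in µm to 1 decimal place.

W_Bond = 10·Wi·(1/√P₈₀ − 1/√F₈₀)
⇒ 1/√P80 = W/(10·Wi) + 1/√F80
  = 4.1560/(10·5.1) + 1/√13807 = 0.081490 + 0.008510 = 0.090001
P80 = (1/0.090001)² = 11.1110² = 123.46 µm

P80 = 123.5 µm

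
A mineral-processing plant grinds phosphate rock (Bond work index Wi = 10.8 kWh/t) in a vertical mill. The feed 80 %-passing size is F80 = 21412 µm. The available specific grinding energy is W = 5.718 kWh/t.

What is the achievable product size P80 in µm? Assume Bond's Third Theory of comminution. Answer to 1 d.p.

W = 10·Wi·[P80^(−½) − F80^(−½)]
1/√P80 = 1/√F80 + W/(10·Wi)
  = 5.7180/(10·10.8) + 1/√21412 = 0.052944 + 0.006834 = 0.059778
P80 = (1/0.059778)² = 16.7285² = 279.84 µm

P80 = 279.8 µm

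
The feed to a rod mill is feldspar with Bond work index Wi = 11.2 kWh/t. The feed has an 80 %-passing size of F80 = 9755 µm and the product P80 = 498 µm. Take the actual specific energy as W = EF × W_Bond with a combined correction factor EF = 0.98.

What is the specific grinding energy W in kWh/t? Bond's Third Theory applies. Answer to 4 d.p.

W = 3.8072 kWh/t

W = 10 Wi (P80^-0.5 − F80^-0.5)
1/√498 = 0.044811;  1/√9755 = 0.010125
W = 10·11.2·(0.044811 − 0.010125) = 3.8849 kWh/t
Corrected W = EF·W_Bond = 0.98·3.8849 = 3.8072 kWh/t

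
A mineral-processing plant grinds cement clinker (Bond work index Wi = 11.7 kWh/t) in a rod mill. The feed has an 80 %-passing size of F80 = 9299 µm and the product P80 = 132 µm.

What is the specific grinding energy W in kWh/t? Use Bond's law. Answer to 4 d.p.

W = 8.9702 kWh/t

W = 10 Wi (P80^-0.5 − F80^-0.5)
1/√132 = 0.087039;  1/√9299 = 0.010370
W = 10·11.7·(0.087039 − 0.010370) = 8.9702 kWh/t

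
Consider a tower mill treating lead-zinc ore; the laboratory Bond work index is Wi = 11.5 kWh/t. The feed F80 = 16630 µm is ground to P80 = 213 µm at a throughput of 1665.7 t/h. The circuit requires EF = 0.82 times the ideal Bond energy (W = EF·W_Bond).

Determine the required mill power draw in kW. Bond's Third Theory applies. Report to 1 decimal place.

W = 10 Wi (1/√P80 − 1/√F80)  [Bond]
W = 10·11.5·(1/√213 − 1/√16630) = 10·11.5·(0.060764) = 6.9879 kWh/t
With EF = 0.82: W = 6.9879·0.82 = 5.7301 kWh/t
Power = W × throughput = 5.7301 kWh/t × 1665.7 t/h = 9544.6 kW

P = 9544.6 kW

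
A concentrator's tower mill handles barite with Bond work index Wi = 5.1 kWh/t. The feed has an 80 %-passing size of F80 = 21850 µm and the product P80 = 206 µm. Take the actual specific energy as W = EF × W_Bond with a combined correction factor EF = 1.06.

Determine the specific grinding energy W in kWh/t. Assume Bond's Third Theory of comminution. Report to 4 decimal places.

W_Bond = 10·Wi·(1/√P₈₀ − 1/√F₈₀)
1/√206 = 0.069673;  1/√21850 = 0.006765
W = 10·5.1·(0.069673 − 0.006765) = 3.2083 kWh/t
With EF = 1.06: W = 3.2083·1.06 = 3.4008 kWh/t

W = 3.4008 kWh/t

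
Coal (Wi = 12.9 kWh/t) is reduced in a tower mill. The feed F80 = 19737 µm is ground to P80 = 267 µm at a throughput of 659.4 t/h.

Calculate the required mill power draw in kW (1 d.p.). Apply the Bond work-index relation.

W = 10 Wi (P80^-0.5 − F80^-0.5)
W = 10·12.9·(1/√267 − 1/√19737) = 10·12.9·(0.054081) = 6.9764 kWh/t
Mill draw = 6.9764 × 659.4 = 4600.3 kW

P = 4600.3 kW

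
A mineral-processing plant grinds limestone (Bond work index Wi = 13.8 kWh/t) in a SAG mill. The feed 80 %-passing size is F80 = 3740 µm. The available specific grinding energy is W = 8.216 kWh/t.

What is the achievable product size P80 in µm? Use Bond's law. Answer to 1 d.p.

Bond:  W = 10 Wi (1/√P − 1/√F)
1/√P80 = 1/√F80 + W/(10·Wi)
  = 8.2160/(10·13.8) + 1/√3740 = 0.059536 + 0.016352 = 0.075888
P80 = (1/0.075888)² = 13.1773² = 173.64 µm

P80 = 173.6 µm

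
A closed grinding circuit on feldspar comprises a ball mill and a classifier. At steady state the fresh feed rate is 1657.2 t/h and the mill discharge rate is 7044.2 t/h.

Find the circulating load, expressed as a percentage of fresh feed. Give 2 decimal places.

Discharge = new feed + return, hence
R = M − F = 7044.2 − 1657.2 = 5387.0 t/h
CL = 100·R/F = 100·5387.0/1657.2 = 325.07 %

CL = 325.07 %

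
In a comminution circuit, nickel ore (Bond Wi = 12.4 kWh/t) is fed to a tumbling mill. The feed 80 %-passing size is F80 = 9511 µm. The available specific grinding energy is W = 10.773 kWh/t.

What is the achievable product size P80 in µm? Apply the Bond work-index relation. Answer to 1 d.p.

P80 = 106.0 µm

W = 10·Wi·(P80^(-½) − F80^(-½))
P80^-0.5 = F80^-0.5 + W/(10 Wi)
  = 10.7730/(10·12.4) + 1/√9511 = 0.086879 + 0.010254 = 0.097133
P80 = (1/0.097133)² = 10.2952² = 105.99 µm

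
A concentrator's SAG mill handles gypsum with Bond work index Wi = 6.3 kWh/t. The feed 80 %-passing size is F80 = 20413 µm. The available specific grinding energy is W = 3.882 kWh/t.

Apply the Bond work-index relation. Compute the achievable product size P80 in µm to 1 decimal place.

P80 = 212.4 µm

W = 10·Wi·[P80^(−½) − F80^(−½)]
P80^(−½) = W/(10 Wi) + F80^(−½)
  = 3.8820/(10·6.3) + 1/√20413 = 0.061619 + 0.006999 = 0.068618
P80 = (1/0.068618)² = 14.5734² = 212.38 µm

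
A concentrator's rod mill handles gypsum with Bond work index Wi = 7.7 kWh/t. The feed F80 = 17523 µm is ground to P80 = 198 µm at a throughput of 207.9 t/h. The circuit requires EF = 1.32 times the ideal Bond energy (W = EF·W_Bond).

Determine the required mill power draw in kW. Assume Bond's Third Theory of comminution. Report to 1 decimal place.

P = 1342.1 kW

W_Bond = 10·Wi·(1/√P₈₀ − 1/√F₈₀)
W = 10·7.7·(1/√198 − 1/√17523) = 10·7.7·(0.063513) = 4.8905 kWh/t
Corrected W = EF·W_Bond = 1.32·4.8905 = 6.4554 kWh/t
Power = W × throughput = 6.4554 kWh/t × 207.9 t/h = 1342.1 kW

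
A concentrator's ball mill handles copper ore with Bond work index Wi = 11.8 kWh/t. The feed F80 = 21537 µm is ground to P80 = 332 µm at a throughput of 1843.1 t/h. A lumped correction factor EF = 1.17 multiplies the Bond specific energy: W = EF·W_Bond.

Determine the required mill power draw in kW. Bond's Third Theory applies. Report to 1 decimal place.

P = 12231.3 kW

W = 10 Wi (P80^-0.5 − F80^-0.5)
W = 10·11.8·(1/√332 − 1/√21537) = 10·11.8·(0.048068) = 5.6720 kWh/t
Apply correction: 5.6720 × 1.17 = 6.6363 kWh/t
P_mill = W·ṁ = 6.6363·1843.1 = 12231.3 kW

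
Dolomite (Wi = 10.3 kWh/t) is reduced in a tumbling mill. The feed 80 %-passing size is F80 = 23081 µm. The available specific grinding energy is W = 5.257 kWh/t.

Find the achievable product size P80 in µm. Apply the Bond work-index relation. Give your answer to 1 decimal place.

Bond:  W = 10 Wi (1/√P − 1/√F)
1/√P80 = 1/√F80 + W/(10·Wi)
  = 5.2570/(10·10.3) + 1/√23081 = 0.051039 + 0.006582 = 0.057621
P80 = (1/0.057621)² = 17.3548² = 301.19 µm

P80 = 301.2 µm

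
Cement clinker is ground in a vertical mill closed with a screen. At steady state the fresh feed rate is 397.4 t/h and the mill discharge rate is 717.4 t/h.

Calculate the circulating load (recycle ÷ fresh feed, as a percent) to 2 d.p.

M = F + R at steady state, so:
R = M − F = 717.4 − 397.4 = 320.0 t/h
CL = 100·R/F = 100·320.0/397.4 = 80.52 %

CL = 80.52 %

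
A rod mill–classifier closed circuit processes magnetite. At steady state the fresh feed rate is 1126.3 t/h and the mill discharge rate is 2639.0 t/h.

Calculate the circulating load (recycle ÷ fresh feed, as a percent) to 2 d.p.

CL = 134.31 %

Mill node: discharge = fresh + recycle.
R = M − F = 2639.0 − 1126.3 = 1512.7 t/h
CL = 100·R/F = 100·1512.7/1126.3 = 134.31 %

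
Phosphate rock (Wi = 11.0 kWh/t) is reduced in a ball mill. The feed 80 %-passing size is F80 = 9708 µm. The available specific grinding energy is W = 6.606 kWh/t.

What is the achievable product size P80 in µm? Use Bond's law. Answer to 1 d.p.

P80 = 202.9 µm

W_Bond = 10·Wi·(1/√P₈₀ − 1/√F₈₀)
1/√P80 = 1/√F80 + W/(10·Wi)
  = 6.6060/(10·11.0) + 1/√9708 = 0.060055 + 0.010149 = 0.070204
P80 = (1/0.070204)² = 14.2442² = 202.90 µm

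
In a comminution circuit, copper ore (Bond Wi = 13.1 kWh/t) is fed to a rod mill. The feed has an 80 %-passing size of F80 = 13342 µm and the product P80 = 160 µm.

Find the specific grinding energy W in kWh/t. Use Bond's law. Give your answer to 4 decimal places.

W = 10·Wi·(P80^(-½) − F80^(-½))
1/√160 = 0.079057;  1/√13342 = 0.008657
W = 10·13.1·(0.079057 − 0.008657) = 9.2223 kWh/t

W = 9.2223 kWh/t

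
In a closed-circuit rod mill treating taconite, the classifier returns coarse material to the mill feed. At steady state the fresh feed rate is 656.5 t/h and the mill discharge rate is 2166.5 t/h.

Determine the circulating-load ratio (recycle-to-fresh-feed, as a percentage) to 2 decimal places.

Mill node: discharge = fresh + recycle.
R = M − F = 2166.5 − 656.5 = 1510.0 t/h
CL = 100·R/F = 100·1510.0/656.5 = 230.01 %

CL = 230.01 %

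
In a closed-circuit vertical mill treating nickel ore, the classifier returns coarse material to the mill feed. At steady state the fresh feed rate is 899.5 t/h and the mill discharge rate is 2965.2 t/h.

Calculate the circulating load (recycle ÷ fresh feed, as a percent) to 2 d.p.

Discharge = new feed + return, hence
R = M − F = 2965.2 − 899.5 = 2065.7 t/h
CL = 100·R/F = 100·2065.7/899.5 = 229.65 %

CL = 229.65 %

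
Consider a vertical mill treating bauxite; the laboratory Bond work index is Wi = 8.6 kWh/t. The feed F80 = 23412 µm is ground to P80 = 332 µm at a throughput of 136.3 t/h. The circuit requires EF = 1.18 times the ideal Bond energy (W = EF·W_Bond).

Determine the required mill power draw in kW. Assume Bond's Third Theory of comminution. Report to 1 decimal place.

P = 668.7 kW

W_Bond = 10·Wi·(1/√P₈₀ − 1/√F₈₀)
W = 10·8.6·(1/√332 − 1/√23412) = 10·8.6·(0.048347) = 4.1578 kWh/t
W_actual = 1.18 × 4.1578 = 4.9062 kWh/t
P = W·T = 4.9062·136.3 = 668.7 kW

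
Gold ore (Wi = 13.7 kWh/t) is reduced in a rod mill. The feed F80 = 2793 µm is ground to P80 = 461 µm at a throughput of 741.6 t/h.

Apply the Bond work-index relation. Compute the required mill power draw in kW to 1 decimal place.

W = 10 Wi (1/√P80 − 1/√F80)  [Bond]
W = 10·13.7·(1/√461 − 1/√2793) = 10·13.7·(0.027653) = 3.7884 kWh/t
Power = W × throughput = 3.7884 kWh/t × 741.6 t/h = 2809.5 kW

P = 2809.5 kW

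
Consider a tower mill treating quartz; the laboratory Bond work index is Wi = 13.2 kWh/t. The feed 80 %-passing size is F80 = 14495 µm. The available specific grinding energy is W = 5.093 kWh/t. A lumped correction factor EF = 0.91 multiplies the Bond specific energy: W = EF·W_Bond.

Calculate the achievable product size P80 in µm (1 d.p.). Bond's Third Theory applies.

P80 = 389.0 µm

Bond: W = 10·Wi·(1/√P80 − 1/√F80)
W_Bond = W / EF = 5.093 / 0.91 = 5.5967 kWh/t
⇒ 1/√P80 = W_Bond/(10·Wi) + 1/√F80
  = 5.5967/(10·13.2) + 1/√14495 = 0.042399 + 0.008306 = 0.050705
P80 = (1/0.050705)² = 19.7218² = 388.95 µm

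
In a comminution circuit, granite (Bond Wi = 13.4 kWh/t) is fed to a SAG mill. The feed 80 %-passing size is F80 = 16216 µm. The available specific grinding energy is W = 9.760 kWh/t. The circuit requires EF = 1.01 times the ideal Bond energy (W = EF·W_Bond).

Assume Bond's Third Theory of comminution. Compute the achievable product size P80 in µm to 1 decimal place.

W = 10·Wi·[P80^(−½) − F80^(−½)]
W_Bond = W / EF = 9.760 / 1.01 = 9.6634 kWh/t
1/√P80 = 1/√F80 + W_Bond/(10·Wi)
  = 9.6634/(10·13.4) + 1/√16216 = 0.072115 + 0.007853 = 0.079968
P80 = (1/0.079968)² = 12.5051² = 156.38 µm

P80 = 156.4 µm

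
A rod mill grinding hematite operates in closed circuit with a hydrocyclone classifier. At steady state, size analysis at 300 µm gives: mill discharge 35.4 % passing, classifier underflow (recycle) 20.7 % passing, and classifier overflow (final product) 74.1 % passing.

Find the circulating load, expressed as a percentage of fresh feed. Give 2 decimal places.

Let r = R/F. Size balance at 300 µm:
r = (o − d)/(d − u)
r = (74.1 − 35.4)/(35.4 − 20.7) = 38.7/14.7 = 2.6327
CL = 100·r = 263.27 %

CL = 263.27 %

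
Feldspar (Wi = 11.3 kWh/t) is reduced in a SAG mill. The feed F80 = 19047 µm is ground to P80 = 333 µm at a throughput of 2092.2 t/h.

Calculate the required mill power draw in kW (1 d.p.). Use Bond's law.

W = 10 Wi (P80^-0.5 − F80^-0.5)
W = 10·11.3·(1/√333 − 1/√19047) = 10·11.3·(0.047554) = 5.3736 kWh/t
P = W·T = 5.3736·2092.2 = 11242.6 kW

P = 11242.6 kW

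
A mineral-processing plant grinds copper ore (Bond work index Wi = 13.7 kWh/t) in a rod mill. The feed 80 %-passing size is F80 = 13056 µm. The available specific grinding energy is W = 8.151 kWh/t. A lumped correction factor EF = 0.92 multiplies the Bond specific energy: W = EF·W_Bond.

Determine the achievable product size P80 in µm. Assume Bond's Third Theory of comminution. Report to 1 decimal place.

Bond:  W = 10 Wi (1/√P − 1/√F)
W_Bond = W / EF = 8.151 / 0.92 = 8.8598 kWh/t
P80^-0.5 = F80^-0.5 + W_Bond/(10 Wi)
  = 8.8598/(10·13.7) + 1/√13056 = 0.064670 + 0.008752 = 0.073422
P80 = (1/0.073422)² = 13.6200² = 185.50 µm

P80 = 185.5 µm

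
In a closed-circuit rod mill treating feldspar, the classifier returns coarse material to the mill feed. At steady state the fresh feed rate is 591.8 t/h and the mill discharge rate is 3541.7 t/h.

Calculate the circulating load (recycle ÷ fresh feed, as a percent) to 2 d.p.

M = F + R at steady state, so:
R = M − F = 3541.7 − 591.8 = 2949.9 t/h
CL = 100·R/F = 100·2949.9/591.8 = 498.46 %

CL = 498.46 %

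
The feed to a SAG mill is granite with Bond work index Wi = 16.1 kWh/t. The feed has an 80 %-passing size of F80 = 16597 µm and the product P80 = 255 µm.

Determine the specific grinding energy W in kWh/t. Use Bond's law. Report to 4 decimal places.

W = 10 Wi (1/√P80 − 1/√F80)  [Bond]
1/√255 = 0.062622;  1/√16597 = 0.007762
W = 10·16.1·(0.062622 − 0.007762) = 8.8325 kWh/t

W = 8.8325 kWh/t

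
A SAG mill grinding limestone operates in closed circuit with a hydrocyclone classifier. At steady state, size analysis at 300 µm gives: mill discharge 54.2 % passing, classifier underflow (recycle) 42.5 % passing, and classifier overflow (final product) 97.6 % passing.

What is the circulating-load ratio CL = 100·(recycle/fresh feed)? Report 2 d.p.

Balance %-passing 300 µm (r = R/F):
(1+r)·d = r·u + o ⇒ r = (o−d)/(d−u)
r = (97.6 − 54.2)/(54.2 − 42.5) = 43.4/11.7 = 3.7094
CL = 100·r = 370.94 %

CL = 370.94 %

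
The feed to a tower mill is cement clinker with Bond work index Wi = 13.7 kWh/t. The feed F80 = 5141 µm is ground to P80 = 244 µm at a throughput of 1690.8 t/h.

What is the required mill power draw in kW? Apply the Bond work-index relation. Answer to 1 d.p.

P = 11598.6 kW

W = 10 Wi (P80^-0.5 − F80^-0.5)
W = 10·13.7·(1/√244 − 1/√5141) = 10·13.7·(0.050072) = 6.8598 kWh/t
P_mill = W·ṁ = 6.8598·1690.8 = 11598.6 kW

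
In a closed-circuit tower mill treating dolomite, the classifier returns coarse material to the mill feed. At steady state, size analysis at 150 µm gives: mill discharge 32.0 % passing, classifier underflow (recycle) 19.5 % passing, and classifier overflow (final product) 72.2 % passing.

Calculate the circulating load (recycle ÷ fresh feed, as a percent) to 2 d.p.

CL = 321.60 %

Mass balance on the −150 µm fraction:
r = (o − d)/(d − u)
r = (72.2 − 32.0)/(32.0 − 19.5) = 40.2/12.5 = 3.2160
CL = 100·r = 321.60 %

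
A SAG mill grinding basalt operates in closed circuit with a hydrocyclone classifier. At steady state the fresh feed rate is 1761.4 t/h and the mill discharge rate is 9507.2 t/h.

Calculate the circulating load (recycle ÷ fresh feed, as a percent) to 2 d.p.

Mill node: discharge = fresh + recycle.
R = M − F = 9507.2 − 1761.4 = 7745.8 t/h
CL = 100·R/F = 100·7745.8/1761.4 = 439.75 %

CL = 439.75 %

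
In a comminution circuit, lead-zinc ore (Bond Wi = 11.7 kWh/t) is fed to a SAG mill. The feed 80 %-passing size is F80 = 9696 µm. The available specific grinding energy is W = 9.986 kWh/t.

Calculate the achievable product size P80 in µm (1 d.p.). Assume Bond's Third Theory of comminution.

P80 = 109.6 µm

W = 10 Wi (1/√P80 − 1/√F80)  [Bond]
P80^(−½) = W/(10 Wi) + F80^(−½)
  = 9.9860/(10·11.7) + 1/√9696 = 0.085350 + 0.010156 = 0.095506
P80 = (1/0.095506)² = 10.4705² = 109.63 µm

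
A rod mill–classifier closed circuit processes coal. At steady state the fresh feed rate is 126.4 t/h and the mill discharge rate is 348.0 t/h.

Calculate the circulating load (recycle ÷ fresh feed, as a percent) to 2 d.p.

CL = 175.32 %

Steady state: M = F + R.
R = M − F = 348.0 − 126.4 = 221.6 t/h
CL = 100·R/F = 100·221.6/126.4 = 175.32 %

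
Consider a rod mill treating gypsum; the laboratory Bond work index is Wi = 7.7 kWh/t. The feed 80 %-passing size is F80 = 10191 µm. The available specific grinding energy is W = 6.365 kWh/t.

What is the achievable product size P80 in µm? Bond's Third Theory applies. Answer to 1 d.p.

P80 = 116.7 µm

Bond:  W = 10 Wi (1/√P − 1/√F)
⇒ 1/√P80 = W/(10·Wi) + 1/√F80
  = 6.3650/(10·7.7) + 1/√10191 = 0.082662 + 0.009906 = 0.092568
P80 = (1/0.092568)² = 10.8028² = 116.70 µm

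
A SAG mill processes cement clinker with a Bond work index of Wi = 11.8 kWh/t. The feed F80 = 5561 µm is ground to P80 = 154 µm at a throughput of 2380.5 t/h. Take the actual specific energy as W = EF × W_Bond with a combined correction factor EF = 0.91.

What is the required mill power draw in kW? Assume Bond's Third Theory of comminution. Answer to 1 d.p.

W = 10 Wi / √P80 − 10 Wi / √F80
W = 10·11.8·(1/√154 − 1/√5561) = 10·11.8·(0.067172) = 7.9264 kWh/t
Corrected W = EF·W_Bond = 0.91·7.9264 = 7.2130 kWh/t
P = W·T = 7.2130·2380.5 = 17170.5 kW

P = 17170.5 kW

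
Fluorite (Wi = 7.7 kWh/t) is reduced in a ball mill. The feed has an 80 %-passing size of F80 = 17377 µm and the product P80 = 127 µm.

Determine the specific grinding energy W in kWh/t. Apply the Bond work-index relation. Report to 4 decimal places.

W = 6.2485 kWh/t

W = 10 Wi (1/√P80 − 1/√F80)  [Bond]
1/√127 = 0.088736;  1/√17377 = 0.007586
W = 10·7.7·(0.088736 − 0.007586) = 6.2485 kWh/t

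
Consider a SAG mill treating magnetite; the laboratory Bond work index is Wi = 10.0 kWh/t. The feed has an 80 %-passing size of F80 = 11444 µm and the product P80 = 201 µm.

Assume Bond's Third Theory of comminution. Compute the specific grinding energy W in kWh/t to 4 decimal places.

W = 6.1187 kWh/t

W = 10 Wi (1/√P80 − 1/√F80)  [Bond]
1/√201 = 0.070535;  1/√11444 = 0.009348
W = 10·10.0·(0.070535 − 0.009348) = 6.1187 kWh/t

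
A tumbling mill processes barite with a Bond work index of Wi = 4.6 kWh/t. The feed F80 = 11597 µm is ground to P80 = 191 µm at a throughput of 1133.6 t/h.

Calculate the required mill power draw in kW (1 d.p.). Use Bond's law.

Bond:  W = 10 Wi (1/√P − 1/√F)
W = 10·4.6·(1/√191 − 1/√11597) = 10·4.6·(0.063071) = 2.9013 kWh/t
Mill draw = 2.9013 × 1133.6 = 3288.9 kW

P = 3288.9 kW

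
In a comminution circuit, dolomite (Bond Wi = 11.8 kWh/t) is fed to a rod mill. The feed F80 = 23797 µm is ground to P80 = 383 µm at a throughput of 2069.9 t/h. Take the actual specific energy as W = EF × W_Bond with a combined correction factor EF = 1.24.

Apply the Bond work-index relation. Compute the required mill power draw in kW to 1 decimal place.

P = 13512.5 kW

W = 10 Wi (1/√P80 − 1/√F80)  [Bond]
W = 10·11.8·(1/√383 − 1/√23797) = 10·11.8·(0.044615) = 5.2646 kWh/t
Corrected W = EF·W_Bond = 1.24·5.2646 = 6.5281 kWh/t
P = W·T = 6.5281·2069.9 = 13512.5 kW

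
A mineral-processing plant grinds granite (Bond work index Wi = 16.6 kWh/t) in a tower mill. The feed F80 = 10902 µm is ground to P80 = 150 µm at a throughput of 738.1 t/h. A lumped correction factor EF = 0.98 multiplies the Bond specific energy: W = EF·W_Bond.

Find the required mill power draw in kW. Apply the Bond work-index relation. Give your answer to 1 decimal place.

Bond:  W = 10 Wi (1/√P − 1/√F)
W = 10·16.6·(1/√150 − 1/√10902) = 10·16.6·(0.072072) = 11.9640 kWh/t
W_actual = 0.98 × 11.9640 = 11.7247 kWh/t
Power = W × throughput = 11.7247 kWh/t × 738.1 t/h = 8654.0 kW

P = 8654.0 kW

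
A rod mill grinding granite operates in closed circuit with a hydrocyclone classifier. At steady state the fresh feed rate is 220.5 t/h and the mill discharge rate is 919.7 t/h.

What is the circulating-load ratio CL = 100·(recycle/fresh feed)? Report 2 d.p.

CL = 317.10 %

Steady state: M = F + R.
R = M − F = 919.7 − 220.5 = 699.2 t/h
CL = 100·R/F = 100·699.2/220.5 = 317.10 %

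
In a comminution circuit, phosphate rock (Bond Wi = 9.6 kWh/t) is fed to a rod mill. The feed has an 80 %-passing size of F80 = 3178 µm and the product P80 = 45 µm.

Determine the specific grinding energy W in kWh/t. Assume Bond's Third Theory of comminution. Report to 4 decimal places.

W = 10 Wi (P80^-0.5 − F80^-0.5)
1/√45 = 0.149071;  1/√3178 = 0.017739
W = 10·9.6·(0.149071 − 0.017739) = 12.6079 kWh/t

W = 12.6079 kWh/t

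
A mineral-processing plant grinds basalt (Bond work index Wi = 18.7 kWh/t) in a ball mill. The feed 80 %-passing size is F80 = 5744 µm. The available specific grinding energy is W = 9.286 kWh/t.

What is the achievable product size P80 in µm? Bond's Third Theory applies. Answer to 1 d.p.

W = 10 Wi (1/√P80 − 1/√F80)  [Bond]
1/√P80 = 1/√F80 + W/(10·Wi)
  = 9.2860/(10·18.7) + 1/√5744 = 0.049658 + 0.013194 = 0.062852
P80 = (1/0.062852)² = 15.9103² = 253.14 µm

P80 = 253.1 µm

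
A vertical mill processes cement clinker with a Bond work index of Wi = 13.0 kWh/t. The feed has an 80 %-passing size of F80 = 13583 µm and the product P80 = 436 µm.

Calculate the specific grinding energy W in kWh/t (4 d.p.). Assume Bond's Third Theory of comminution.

W_Bond = 10·Wi·(1/√P₈₀ − 1/√F₈₀)
1/√436 = 0.047891;  1/√13583 = 0.008580
W = 10·13.0·(0.047891 − 0.008580) = 5.1104 kWh/t

W = 5.1104 kWh/t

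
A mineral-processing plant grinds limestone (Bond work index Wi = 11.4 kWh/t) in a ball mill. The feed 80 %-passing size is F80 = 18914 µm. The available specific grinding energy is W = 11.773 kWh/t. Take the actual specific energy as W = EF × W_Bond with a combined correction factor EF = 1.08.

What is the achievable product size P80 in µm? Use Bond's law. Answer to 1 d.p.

W = 10 Wi (P80^-0.5 − F80^-0.5)
W_Bond = W / EF = 11.773 / 1.08 = 10.9009 kWh/t
1/√P80 = 1/√F80 + W_Bond/(10·Wi)
  = 10.9009/(10·11.4) + 1/√18914 = 0.095622 + 0.007271 = 0.102893
P80 = (1/0.102893)² = 9.7188² = 94.46 µm

P80 = 94.5 µm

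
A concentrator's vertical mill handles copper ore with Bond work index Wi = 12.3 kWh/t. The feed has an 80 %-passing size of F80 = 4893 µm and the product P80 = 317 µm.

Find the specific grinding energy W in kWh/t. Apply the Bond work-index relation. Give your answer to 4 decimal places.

W_Bond = 10·Wi·(1/√P₈₀ − 1/√F₈₀)
1/√317 = 0.056166;  1/√4893 = 0.014296
W = 10·12.3·(0.056166 − 0.014296) = 5.1500 kWh/t

W = 5.1500 kWh/t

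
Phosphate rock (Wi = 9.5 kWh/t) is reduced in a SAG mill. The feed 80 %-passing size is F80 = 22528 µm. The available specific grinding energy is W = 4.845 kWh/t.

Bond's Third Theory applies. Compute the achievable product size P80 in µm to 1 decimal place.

W = 10 Wi (1/√P80 − 1/√F80)  [Bond]
P80^(−½) = W/(10 Wi) + F80^(−½)
  = 4.8450/(10·9.5) + 1/√22528 = 0.051000 + 0.006663 = 0.057663
P80 = (1/0.057663)² = 17.3423² = 300.75 µm

P80 = 300.8 µm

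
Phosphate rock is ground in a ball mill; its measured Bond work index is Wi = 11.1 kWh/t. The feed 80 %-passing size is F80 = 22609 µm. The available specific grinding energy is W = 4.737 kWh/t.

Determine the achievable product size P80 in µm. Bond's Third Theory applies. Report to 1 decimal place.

P80 = 411.0 µm

W = 10 Wi (P80^-0.5 − F80^-0.5)
⇒ 1/√P80 = W/(10·Wi) + 1/√F80
  = 4.7370/(10·11.1) + 1/√22609 = 0.042676 + 0.006651 = 0.049326
P80 = (1/0.049326)² = 20.2732² = 411.00 µm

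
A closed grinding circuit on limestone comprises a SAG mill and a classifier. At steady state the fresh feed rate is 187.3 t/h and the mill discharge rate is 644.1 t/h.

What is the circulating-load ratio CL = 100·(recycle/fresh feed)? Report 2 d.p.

Mill node: discharge = fresh + recycle.
R = M − F = 644.1 − 187.3 = 456.8 t/h
CL = 100·R/F = 100·456.8/187.3 = 243.89 %

CL = 243.89 %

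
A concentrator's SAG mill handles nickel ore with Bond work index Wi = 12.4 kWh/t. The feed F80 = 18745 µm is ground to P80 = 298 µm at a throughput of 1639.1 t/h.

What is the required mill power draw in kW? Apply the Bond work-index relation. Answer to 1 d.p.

P = 10289.3 kW

W_Bond = 10·Wi·(1/√P₈₀ − 1/√F₈₀)
W = 10·12.4·(1/√298 − 1/√18745) = 10·12.4·(0.050625) = 6.2774 kWh/t
Mill draw = 6.2774 × 1639.1 = 10289.3 kW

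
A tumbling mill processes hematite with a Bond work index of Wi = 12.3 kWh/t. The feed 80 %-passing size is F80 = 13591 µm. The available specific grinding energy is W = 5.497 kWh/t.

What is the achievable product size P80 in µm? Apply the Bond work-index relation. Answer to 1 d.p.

W_Bond = 10·Wi·(1/√P₈₀ − 1/√F₈₀)
P80^(−½) = W/(10 Wi) + F80^(−½)
  = 5.4970/(10·12.3) + 1/√13591 = 0.044691 + 0.008578 = 0.053269
P80 = (1/0.053269)² = 18.7727² = 352.41 µm

P80 = 352.4 µm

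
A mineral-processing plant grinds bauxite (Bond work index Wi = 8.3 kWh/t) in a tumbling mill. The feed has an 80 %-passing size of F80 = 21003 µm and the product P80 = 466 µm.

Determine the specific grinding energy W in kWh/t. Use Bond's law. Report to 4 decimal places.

W_Bond = 10·Wi·(1/√P₈₀ − 1/√F₈₀)
1/√466 = 0.046324;  1/√21003 = 0.006900
W = 10·8.3·(0.046324 − 0.006900) = 3.2722 kWh/t

W = 3.2722 kWh/t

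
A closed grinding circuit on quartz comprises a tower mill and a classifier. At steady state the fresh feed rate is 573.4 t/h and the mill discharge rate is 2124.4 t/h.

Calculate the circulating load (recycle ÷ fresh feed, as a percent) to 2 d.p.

CL = 270.49 %

M = F + R at steady state, so:
R = M − F = 2124.4 − 573.4 = 1551.0 t/h
CL = 100·R/F = 100·1551.0/573.4 = 270.49 %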